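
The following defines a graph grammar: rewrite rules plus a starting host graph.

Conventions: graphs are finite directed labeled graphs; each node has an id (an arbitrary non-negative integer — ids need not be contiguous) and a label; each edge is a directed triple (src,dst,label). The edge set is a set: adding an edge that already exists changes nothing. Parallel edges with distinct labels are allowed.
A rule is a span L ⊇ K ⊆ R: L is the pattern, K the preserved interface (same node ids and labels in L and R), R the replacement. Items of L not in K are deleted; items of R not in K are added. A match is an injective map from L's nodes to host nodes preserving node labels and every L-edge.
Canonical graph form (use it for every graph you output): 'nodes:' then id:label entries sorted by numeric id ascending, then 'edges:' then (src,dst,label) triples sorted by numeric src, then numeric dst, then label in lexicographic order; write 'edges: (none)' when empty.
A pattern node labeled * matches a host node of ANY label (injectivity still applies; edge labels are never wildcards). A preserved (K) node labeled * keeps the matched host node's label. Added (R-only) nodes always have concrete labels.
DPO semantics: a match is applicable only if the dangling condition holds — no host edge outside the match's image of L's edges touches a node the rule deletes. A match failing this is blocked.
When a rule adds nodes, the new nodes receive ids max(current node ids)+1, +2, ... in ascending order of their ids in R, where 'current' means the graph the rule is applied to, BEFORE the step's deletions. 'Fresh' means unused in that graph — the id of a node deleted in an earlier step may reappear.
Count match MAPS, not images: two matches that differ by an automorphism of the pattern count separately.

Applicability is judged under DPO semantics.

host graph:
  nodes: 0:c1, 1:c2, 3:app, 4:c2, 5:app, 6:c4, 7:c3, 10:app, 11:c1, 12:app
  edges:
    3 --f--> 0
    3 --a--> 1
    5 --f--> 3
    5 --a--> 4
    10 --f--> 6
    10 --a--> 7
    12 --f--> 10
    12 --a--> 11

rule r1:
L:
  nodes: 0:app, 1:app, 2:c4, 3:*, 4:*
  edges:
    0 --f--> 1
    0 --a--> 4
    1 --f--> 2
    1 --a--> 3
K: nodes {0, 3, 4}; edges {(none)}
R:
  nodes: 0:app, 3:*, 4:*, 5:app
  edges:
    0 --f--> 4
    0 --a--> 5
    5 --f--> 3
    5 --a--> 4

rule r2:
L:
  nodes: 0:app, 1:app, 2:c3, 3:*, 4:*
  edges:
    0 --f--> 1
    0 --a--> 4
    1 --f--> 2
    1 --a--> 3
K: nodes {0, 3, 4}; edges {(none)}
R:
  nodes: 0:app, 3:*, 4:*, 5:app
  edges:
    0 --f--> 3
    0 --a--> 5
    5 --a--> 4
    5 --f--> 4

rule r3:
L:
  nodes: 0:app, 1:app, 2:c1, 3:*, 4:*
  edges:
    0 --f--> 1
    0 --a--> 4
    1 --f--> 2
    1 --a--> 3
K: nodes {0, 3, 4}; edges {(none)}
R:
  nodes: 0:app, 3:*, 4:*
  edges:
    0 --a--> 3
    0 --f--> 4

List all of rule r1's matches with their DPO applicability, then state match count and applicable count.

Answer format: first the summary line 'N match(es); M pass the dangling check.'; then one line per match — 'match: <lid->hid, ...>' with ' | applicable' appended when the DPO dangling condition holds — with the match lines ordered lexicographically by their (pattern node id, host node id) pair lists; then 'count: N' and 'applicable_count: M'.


1 match(es); 1 pass the dangling check.
match: 0->12, 1->10, 2->6, 3->7, 4->11 | applicable
count: 1
applicable_count: 1


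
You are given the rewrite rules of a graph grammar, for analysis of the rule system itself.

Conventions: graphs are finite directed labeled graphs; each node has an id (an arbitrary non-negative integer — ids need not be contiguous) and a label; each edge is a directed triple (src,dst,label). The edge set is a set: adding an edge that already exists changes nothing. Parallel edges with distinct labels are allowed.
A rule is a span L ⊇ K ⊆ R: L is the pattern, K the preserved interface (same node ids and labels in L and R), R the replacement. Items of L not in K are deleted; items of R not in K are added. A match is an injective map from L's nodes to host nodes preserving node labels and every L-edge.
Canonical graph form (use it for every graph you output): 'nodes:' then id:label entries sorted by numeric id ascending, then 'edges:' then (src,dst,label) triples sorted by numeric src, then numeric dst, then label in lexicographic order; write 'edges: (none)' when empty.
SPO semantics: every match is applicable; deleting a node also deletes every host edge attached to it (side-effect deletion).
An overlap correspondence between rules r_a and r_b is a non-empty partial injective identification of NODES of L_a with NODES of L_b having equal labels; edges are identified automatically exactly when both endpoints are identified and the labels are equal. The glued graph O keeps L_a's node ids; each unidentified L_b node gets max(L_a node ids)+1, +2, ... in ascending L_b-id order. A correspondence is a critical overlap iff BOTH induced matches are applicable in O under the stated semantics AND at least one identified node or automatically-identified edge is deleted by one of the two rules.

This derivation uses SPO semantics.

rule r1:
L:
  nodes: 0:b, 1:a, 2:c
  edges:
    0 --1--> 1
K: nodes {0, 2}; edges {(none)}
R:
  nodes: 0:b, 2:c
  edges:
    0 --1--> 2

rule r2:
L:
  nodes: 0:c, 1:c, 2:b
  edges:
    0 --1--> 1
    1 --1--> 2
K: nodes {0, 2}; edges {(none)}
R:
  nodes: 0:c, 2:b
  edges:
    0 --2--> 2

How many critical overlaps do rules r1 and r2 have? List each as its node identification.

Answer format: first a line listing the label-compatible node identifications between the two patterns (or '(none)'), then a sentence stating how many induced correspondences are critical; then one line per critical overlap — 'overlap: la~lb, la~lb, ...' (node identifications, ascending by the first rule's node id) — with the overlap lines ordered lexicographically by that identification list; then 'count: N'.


label-compatible node identifications between L(r1) and L(r2): 0~2, 2~0, 2~1
2 of the induced correspondences are critical overlaps of r1 and r2.
overlap: 0~2, 2~1
overlap: 2~1
count: 2


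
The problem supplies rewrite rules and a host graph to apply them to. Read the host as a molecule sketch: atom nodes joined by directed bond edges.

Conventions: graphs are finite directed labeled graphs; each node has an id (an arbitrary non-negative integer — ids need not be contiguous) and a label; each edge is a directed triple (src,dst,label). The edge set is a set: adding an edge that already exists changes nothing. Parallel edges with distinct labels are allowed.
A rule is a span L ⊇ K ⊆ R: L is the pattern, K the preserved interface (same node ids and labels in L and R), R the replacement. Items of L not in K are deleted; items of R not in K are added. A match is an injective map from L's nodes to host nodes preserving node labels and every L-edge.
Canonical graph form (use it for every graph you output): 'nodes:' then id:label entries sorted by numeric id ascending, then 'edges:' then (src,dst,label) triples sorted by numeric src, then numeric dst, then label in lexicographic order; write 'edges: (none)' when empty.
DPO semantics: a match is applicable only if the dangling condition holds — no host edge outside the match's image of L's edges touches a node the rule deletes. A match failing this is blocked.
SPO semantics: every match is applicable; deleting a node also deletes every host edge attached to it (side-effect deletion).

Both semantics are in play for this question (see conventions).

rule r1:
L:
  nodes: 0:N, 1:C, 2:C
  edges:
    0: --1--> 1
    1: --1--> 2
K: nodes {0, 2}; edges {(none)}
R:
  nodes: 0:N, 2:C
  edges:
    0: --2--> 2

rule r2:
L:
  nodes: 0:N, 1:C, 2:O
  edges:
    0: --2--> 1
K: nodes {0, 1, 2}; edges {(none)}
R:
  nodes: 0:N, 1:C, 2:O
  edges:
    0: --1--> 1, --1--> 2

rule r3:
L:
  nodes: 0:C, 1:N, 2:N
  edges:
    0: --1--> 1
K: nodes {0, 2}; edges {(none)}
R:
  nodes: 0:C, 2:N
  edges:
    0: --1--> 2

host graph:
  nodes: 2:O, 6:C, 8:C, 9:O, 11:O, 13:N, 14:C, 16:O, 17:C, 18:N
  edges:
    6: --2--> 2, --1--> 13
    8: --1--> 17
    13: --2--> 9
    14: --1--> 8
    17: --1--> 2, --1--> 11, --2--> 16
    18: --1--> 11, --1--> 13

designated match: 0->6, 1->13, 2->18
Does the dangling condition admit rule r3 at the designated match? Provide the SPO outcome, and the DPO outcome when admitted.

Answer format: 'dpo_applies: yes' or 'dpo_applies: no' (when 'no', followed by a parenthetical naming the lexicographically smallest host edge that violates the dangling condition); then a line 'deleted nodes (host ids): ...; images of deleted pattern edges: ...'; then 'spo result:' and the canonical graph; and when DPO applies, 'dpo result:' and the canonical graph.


dpo_applies: no
(the rule deletes node 13, which keeps host edge (13,9,2) outside the match image — the dangling condition fails, DPO blocks; SPO proceeds and side-deletes such edges)
deleted nodes (host ids): 13; images of deleted pattern edges: (6,13,1)
spo result:
nodes: 2:O, 6:C, 8:C, 9:O, 11:O, 14:C, 16:O, 17:C, 18:N
edges: (6,2,2); (6,18,1); (8,17,1); (14,8,1); (17,2,1); (17,11,1); (17,16,2); (18,11,1)


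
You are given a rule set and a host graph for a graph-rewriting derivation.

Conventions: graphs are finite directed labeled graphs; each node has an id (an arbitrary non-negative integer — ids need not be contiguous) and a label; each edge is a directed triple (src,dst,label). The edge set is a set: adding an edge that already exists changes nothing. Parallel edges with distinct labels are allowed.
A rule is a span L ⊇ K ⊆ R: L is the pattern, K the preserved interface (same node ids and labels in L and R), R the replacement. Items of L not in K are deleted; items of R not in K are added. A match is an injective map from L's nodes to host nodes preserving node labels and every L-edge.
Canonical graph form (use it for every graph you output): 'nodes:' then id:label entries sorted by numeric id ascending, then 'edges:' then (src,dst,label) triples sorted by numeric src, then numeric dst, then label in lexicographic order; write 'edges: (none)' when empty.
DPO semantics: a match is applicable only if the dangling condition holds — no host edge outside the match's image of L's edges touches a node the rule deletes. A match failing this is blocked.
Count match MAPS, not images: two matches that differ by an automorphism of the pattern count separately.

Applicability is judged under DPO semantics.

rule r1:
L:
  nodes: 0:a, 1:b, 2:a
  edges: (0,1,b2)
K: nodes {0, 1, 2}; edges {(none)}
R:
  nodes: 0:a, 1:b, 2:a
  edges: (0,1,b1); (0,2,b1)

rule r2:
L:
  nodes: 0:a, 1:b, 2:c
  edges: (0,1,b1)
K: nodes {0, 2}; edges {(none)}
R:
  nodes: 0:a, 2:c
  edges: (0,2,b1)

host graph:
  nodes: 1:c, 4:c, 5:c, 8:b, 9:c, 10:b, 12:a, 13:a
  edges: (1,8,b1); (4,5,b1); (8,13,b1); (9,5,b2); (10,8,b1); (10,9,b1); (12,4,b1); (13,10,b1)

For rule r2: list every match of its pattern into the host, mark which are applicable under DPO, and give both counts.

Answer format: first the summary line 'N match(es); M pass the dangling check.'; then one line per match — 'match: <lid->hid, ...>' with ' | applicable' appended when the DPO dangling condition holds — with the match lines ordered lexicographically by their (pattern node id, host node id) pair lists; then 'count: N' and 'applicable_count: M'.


4 match(es); 0 pass the dangling check.
match: 0->13, 1->10, 2->1
match: 0->13, 1->10, 2->4
match: 0->13, 1->10, 2->5
match: 0->13, 1->10, 2->9
count: 4
applicable_count: 0


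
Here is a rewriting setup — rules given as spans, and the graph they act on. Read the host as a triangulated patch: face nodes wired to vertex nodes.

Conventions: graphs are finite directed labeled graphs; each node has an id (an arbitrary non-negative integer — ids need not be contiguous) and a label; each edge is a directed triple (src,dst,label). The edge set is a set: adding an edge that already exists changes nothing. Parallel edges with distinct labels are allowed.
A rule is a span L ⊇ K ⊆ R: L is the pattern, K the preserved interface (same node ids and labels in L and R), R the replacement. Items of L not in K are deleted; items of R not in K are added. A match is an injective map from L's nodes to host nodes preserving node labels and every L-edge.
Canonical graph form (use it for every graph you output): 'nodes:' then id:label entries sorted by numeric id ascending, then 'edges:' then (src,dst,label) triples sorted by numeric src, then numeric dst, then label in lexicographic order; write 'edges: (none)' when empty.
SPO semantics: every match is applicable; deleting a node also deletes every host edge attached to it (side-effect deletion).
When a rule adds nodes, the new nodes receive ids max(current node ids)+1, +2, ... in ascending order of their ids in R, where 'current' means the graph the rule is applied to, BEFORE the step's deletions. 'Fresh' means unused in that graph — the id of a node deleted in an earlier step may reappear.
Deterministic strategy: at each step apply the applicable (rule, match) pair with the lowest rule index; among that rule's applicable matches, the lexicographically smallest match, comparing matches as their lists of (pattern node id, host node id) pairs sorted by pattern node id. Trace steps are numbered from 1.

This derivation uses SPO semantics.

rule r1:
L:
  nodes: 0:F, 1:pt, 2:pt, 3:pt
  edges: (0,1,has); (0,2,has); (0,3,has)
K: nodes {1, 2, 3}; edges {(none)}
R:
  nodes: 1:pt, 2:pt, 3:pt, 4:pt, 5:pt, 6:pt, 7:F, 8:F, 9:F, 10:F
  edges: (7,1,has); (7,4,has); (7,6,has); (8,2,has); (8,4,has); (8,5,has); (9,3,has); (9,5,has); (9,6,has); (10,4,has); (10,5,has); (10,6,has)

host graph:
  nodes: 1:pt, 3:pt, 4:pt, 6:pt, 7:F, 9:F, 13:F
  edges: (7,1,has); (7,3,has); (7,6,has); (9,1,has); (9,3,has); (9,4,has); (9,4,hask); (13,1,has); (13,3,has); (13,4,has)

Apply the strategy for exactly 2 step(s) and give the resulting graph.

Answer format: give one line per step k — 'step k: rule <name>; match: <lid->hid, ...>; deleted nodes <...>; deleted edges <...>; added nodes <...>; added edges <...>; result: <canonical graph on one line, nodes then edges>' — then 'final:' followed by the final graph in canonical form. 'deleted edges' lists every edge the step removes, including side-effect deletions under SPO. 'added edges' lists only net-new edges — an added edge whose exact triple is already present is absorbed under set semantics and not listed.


step 1: rule r1; match: 0->7, 1->1, 2->3, 3->6; deleted nodes 7; deleted edges (7,1,has); (7,3,has); (7,6,has); added nodes 14, 15, 16, 17, 18, 19, 20; added edges (17,1,has); (17,14,has); (17,16,has); (18,3,has); (18,14,has); (18,15,has); (19,6,has); (19,15,has); (19,16,has); (20,14,has); (20,15,has); (20,16,has); result: nodes: 1:pt, 3:pt, 4:pt, 6:pt, 9:F, 13:F, 14:pt, 15:pt, 16:pt, 17:F, 18:F, 19:F, 20:F edges: (9,1,has); (9,3,has); (9,4,has); (9,4,hask); (13,1,has); (13,3,has); (13,4,has); (17,1,has); (17,14,has); (17,16,has); (18,3,has); (18,14,has); (18,15,has); (19,6,has); (19,15,has); (19,16,has); (20,14,has); (20,15,has); (20,16,has)
step 2: rule r1; match: 0->9, 1->1, 2->3, 3->4; deleted nodes 9; deleted edges (9,1,has); (9,3,has); (9,4,has); (9,4,hask); added nodes 21, 22, 23, 24, 25, 26, 27; added edges (24,1,has); (24,21,has); (24,23,has); (25,3,has); (25,21,has); (25,22,has); (26,4,has); (26,22,has); (26,23,has); (27,21,has); (27,22,has); (27,23,has); result: nodes: 1:pt, 3:pt, 4:pt, 6:pt, 13:F, 14:pt, 15:pt, 16:pt, 17:F, 18:F, 19:F, 20:F, 21:pt, 22:pt, 23:pt, 24:F, 25:F, 26:F, 27:F edges: (13,1,has); (13,3,has); (13,4,has); (17,1,has); (17,14,has); (17,16,has); (18,3,has); (18,14,has); (18,15,has); (19,6,has); (19,15,has); (19,16,has); (20,14,has); (20,15,has); (20,16,has); (24,1,has); (24,21,has); (24,23,has); (25,3,has); (25,21,has); (25,22,has); (26,4,has); (26,22,has); (26,23,has); (27,21,has); (27,22,has); (27,23,has)
final:
nodes: 1:pt, 3:pt, 4:pt, 6:pt, 13:F, 14:pt, 15:pt, 16:pt, 17:F, 18:F, 19:F, 20:F, 21:pt, 22:pt, 23:pt, 24:F, 25:F, 26:F, 27:F
edges: (13,1,has); (13,3,has); (13,4,has); (17,1,has); (17,14,has); (17,16,has); (18,3,has); (18,14,has); (18,15,has); (19,6,has); (19,15,has); (19,16,has); (20,14,has); (20,15,has); (20,16,has); (24,1,has); (24,21,has); (24,23,has); (25,3,has); (25,21,has); (25,22,has); (26,4,has); (26,22,has); (26,23,has); (27,21,has); (27,22,has); (27,23,has)


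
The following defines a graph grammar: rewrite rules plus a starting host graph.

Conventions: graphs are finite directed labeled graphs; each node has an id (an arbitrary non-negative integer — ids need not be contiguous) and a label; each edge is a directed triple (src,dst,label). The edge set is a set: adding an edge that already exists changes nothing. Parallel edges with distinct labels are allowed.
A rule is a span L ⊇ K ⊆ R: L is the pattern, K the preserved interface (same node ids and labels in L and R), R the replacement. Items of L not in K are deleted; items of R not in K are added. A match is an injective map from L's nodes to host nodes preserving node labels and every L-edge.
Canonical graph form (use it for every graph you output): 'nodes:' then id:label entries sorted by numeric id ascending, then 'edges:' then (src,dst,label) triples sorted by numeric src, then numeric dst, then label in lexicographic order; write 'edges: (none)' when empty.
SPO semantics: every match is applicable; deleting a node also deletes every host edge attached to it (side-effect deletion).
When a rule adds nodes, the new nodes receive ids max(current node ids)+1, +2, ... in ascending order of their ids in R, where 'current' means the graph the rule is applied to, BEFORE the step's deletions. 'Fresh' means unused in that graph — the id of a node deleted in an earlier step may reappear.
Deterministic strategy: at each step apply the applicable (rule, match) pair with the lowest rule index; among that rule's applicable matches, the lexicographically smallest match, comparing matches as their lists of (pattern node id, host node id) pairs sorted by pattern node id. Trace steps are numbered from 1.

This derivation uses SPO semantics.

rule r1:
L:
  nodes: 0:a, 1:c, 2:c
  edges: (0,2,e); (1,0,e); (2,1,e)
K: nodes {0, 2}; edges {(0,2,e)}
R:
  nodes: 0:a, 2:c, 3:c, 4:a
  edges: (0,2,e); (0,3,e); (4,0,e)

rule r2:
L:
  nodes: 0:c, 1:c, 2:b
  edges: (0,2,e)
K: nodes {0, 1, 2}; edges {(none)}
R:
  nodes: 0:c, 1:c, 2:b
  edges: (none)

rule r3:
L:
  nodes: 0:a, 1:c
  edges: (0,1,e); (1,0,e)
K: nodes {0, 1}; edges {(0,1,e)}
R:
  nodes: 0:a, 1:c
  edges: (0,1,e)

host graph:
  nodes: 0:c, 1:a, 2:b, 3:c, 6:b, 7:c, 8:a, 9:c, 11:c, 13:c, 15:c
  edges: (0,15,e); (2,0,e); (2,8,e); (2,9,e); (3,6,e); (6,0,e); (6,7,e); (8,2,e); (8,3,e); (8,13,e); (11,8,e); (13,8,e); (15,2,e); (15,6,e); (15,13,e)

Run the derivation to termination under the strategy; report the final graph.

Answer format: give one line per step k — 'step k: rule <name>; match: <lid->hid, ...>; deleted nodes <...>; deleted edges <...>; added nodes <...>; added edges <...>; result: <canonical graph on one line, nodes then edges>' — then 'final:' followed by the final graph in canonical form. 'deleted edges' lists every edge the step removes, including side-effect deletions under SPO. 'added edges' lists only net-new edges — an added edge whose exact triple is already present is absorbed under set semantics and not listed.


step 1: rule r2; match: 0->3, 1->0, 2->6; deleted nodes (none); deleted edges (3,6,e); added nodes (none); added edges (none); result: nodes: 0:c, 1:a, 2:b, 3:c, 6:b, 7:c, 8:a, 9:c, 11:c, 13:c, 15:c edges: (0,15,e); (2,0,e); (2,8,e); (2,9,e); (6,0,e); (6,7,e); (8,2,e); (8,3,e); (8,13,e); (11,8,e); (13,8,e); (15,2,e); (15,6,e); (15,13,e)
step 2: rule r2; match: 0->15, 1->0, 2->2; deleted nodes (none); deleted edges (15,2,e); added nodes (none); added edges (none); result: nodes: 0:c, 1:a, 2:b, 3:c, 6:b, 7:c, 8:a, 9:c, 11:c, 13:c, 15:c edges: (0,15,e); (2,0,e); (2,8,e); (2,9,e); (6,0,e); (6,7,e); (8,2,e); (8,3,e); (8,13,e); (11,8,e); (13,8,e); (15,6,e); (15,13,e)
step 3: rule r2; match: 0->15, 1->0, 2->6; deleted nodes (none); deleted edges (15,6,e); added nodes (none); added edges (none); result: nodes: 0:c, 1:a, 2:b, 3:c, 6:b, 7:c, 8:a, 9:c, 11:c, 13:c, 15:c edges: (0,15,e); (2,0,e); (2,8,e); (2,9,e); (6,0,e); (6,7,e); (8,2,e); (8,3,e); (8,13,e); (11,8,e); (13,8,e); (15,13,e)
step 4: rule r3; match: 0->8, 1->13; deleted nodes (none); deleted edges (13,8,e); added nodes (none); added edges (none); result: nodes: 0:c, 1:a, 2:b, 3:c, 6:b, 7:c, 8:a, 9:c, 11:c, 13:c, 15:c edges: (0,15,e); (2,0,e); (2,8,e); (2,9,e); (6,0,e); (6,7,e); (8,2,e); (8,3,e); (8,13,e); (11,8,e); (15,13,e)
final:
nodes: 0:c, 1:a, 2:b, 3:c, 6:b, 7:c, 8:a, 9:c, 11:c, 13:c, 15:c
edges: (0,15,e); (2,0,e); (2,8,e); (2,9,e); (6,0,e); (6,7,e); (8,2,e); (8,3,e); (8,13,e); (11,8,e); (15,13,e)


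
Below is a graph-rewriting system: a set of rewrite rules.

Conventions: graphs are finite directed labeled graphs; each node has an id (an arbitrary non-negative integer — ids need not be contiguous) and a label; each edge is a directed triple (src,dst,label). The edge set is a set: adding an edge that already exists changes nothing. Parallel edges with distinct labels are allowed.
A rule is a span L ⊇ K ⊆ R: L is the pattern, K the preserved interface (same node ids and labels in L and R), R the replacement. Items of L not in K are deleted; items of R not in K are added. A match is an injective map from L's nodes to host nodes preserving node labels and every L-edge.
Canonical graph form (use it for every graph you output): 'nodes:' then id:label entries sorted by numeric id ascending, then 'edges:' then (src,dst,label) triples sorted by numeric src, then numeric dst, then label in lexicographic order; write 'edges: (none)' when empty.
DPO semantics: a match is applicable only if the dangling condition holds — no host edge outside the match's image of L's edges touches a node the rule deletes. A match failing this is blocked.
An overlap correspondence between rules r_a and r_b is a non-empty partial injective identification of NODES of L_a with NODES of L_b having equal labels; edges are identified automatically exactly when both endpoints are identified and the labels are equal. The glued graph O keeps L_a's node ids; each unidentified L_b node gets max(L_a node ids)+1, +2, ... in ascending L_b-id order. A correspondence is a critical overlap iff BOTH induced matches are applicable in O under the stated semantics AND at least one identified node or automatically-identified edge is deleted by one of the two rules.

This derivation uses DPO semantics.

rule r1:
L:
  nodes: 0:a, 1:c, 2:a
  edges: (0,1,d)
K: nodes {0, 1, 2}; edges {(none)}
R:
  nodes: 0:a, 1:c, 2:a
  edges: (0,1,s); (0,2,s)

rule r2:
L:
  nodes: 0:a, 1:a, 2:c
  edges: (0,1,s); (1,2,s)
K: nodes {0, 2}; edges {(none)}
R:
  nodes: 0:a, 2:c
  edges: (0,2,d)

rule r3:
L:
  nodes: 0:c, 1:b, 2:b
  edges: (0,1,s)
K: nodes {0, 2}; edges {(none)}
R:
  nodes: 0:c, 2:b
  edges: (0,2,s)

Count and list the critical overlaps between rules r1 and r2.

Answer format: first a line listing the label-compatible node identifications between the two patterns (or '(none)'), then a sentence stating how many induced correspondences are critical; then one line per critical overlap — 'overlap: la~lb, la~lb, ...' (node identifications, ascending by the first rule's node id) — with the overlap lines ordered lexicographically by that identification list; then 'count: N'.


label-compatible node identifications between L(r1) and L(r2): 0~0, 0~1, 1~2, 2~0, 2~1
4 of the induced correspondences are critical overlaps of r1 and r2.
overlap: 0~0, 1~2, 2~1
overlap: 0~0, 2~1
overlap: 1~2, 2~1
overlap: 2~1
count: 4


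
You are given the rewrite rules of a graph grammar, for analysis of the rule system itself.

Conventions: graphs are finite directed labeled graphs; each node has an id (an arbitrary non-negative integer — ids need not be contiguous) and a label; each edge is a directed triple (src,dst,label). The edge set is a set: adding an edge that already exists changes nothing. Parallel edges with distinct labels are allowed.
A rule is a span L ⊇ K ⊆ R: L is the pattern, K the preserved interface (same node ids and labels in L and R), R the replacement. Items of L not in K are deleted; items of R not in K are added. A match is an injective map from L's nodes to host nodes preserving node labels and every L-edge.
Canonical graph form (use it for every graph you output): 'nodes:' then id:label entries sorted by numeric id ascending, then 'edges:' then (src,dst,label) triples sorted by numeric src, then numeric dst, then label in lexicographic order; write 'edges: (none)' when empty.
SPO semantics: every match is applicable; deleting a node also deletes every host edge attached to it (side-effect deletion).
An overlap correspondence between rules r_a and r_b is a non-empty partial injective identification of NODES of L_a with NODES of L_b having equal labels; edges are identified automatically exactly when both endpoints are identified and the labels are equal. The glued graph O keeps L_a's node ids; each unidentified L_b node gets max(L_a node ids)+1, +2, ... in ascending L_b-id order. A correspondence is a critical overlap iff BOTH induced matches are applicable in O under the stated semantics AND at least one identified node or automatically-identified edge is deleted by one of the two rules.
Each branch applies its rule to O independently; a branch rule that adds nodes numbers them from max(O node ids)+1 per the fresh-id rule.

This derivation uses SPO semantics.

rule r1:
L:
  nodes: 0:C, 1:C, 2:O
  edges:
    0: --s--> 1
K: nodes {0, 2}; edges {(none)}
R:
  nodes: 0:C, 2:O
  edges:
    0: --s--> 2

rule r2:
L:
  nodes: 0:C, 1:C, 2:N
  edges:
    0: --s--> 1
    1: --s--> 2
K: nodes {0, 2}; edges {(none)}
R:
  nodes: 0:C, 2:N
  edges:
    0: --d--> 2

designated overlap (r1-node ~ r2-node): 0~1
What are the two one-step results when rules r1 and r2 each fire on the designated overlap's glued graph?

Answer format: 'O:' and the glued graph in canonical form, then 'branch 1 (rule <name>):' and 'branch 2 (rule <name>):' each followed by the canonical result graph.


O:
nodes: 0:C, 1:C, 2:O, 3:C, 4:N
edges: (0,1,s); (0,4,s); (3,0,s)
branch 1 (rule r1):
nodes: 0:C, 2:O, 3:C, 4:N
edges: (0,2,s); (0,4,s); (3,0,s)
branch 2 (rule r2):
nodes: 1:C, 2:O, 3:C, 4:N
edges: (3,4,d)


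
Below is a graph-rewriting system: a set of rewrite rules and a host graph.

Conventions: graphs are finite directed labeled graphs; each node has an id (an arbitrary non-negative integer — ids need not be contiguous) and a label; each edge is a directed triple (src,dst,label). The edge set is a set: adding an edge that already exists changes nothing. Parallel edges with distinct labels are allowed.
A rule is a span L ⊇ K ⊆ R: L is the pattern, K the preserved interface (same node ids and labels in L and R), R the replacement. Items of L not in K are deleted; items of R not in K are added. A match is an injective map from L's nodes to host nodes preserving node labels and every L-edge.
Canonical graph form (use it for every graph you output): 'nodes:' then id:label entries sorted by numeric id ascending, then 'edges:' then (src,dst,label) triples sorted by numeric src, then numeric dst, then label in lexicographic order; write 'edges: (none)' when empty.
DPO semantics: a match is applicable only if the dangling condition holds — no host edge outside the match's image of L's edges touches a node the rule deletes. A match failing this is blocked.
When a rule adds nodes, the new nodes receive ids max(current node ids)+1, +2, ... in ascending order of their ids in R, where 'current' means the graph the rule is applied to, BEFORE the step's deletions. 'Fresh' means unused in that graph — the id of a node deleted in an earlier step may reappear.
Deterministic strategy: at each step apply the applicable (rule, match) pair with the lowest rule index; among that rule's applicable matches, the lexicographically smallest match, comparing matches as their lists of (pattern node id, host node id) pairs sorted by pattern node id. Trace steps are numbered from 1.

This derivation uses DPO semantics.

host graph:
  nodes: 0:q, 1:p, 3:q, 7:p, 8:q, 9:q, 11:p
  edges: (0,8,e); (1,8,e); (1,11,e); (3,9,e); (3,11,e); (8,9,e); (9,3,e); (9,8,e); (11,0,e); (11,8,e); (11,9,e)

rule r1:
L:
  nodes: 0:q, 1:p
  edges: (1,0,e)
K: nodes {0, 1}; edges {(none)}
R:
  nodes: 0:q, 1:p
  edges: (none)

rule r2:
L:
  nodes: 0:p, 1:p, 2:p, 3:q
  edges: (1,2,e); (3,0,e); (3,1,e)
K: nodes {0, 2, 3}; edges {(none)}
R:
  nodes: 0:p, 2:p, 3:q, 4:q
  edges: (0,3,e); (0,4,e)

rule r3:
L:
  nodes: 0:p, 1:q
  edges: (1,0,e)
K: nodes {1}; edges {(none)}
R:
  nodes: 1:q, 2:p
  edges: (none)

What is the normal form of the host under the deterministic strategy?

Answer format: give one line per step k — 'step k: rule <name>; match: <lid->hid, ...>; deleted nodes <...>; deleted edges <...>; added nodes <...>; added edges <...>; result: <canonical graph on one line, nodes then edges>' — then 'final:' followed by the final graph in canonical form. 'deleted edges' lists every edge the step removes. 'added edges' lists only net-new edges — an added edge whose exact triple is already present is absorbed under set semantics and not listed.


step 1: rule r1; match: 0->0, 1->11; deleted nodes (none); deleted edges (11,0,e); added nodes (none); added edges (none); result: nodes: 0:q, 1:p, 3:q, 7:p, 8:q, 9:q, 11:p edges: (0,8,e); (1,8,e); (1,11,e); (3,9,e); (3,11,e); (8,9,e); (9,3,e); (9,8,e); (11,8,e); (11,9,e)
step 2: rule r1; match: 0->8, 1->1; deleted nodes (none); deleted edges (1,8,e); added nodes (none); added edges (none); result: nodes: 0:q, 1:p, 3:q, 7:p, 8:q, 9:q, 11:p edges: (0,8,e); (1,11,e); (3,9,e); (3,11,e); (8,9,e); (9,3,e); (9,8,e); (11,8,e); (11,9,e)
step 3: rule r1; match: 0->8, 1->11; deleted nodes (none); deleted edges (11,8,e); added nodes (none); added edges (none); result: nodes: 0:q, 1:p, 3:q, 7:p, 8:q, 9:q, 11:p edges: (0,8,e); (1,11,e); (3,9,e); (3,11,e); (8,9,e); (9,3,e); (9,8,e); (11,9,e)
step 4: rule r1; match: 0->9, 1->11; deleted nodes (none); deleted edges (11,9,e); added nodes (none); added edges (none); result: nodes: 0:q, 1:p, 3:q, 7:p, 8:q, 9:q, 11:p edges: (0,8,e); (1,11,e); (3,9,e); (3,11,e); (8,9,e); (9,3,e); (9,8,e)
final:
nodes: 0:q, 1:p, 3:q, 7:p, 8:q, 9:q, 11:p
edges: (0,8,e); (1,11,e); (3,9,e); (3,11,e); (8,9,e); (9,3,e); (9,8,e)


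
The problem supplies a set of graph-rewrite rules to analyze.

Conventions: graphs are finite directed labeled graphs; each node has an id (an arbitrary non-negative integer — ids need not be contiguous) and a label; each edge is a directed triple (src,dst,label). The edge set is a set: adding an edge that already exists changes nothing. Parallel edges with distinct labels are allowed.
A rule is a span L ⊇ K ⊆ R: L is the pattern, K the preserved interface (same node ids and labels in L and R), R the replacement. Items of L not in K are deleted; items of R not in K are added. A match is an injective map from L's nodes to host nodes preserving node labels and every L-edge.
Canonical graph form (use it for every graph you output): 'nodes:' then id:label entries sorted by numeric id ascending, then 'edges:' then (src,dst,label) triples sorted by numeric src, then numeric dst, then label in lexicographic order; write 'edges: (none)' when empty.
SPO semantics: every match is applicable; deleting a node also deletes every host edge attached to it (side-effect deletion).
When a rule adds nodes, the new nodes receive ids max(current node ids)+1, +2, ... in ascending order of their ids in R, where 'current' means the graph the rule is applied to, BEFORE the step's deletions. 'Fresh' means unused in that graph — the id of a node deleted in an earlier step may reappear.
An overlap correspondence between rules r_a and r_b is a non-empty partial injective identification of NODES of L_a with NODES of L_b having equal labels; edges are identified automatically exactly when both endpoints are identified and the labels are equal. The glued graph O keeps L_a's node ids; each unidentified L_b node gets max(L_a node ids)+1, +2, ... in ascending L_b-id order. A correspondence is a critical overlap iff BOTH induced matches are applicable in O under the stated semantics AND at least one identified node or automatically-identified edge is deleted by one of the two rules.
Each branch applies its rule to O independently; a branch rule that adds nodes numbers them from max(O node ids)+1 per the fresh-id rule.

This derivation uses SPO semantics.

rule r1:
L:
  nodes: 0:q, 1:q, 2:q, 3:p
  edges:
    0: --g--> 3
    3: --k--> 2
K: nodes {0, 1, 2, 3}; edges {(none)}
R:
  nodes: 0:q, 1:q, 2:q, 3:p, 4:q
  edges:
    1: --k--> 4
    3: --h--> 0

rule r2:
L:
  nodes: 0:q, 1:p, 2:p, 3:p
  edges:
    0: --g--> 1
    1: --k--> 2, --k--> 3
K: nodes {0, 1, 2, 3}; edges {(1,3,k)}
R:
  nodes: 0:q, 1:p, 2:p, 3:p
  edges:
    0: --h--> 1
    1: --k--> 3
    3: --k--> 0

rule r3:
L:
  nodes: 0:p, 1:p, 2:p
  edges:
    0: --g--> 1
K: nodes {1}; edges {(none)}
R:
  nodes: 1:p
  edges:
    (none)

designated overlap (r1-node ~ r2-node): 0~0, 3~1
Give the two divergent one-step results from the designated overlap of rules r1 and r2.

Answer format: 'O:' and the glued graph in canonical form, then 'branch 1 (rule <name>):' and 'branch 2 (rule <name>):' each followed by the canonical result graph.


O:
nodes: 0:q, 1:q, 2:q, 3:p, 4:p, 5:p
edges: (0,3,g); (3,2,k); (3,4,k); (3,5,k)
branch 1 (rule r1):
nodes: 0:q, 1:q, 2:q, 3:p, 4:p, 5:p, 6:q
edges: (1,6,k); (3,0,h); (3,4,k); (3,5,k)
branch 2 (rule r2):
nodes: 0:q, 1:q, 2:q, 3:p, 4:p, 5:p
edges: (0,3,h); (3,2,k); (3,5,k); (5,0,k)


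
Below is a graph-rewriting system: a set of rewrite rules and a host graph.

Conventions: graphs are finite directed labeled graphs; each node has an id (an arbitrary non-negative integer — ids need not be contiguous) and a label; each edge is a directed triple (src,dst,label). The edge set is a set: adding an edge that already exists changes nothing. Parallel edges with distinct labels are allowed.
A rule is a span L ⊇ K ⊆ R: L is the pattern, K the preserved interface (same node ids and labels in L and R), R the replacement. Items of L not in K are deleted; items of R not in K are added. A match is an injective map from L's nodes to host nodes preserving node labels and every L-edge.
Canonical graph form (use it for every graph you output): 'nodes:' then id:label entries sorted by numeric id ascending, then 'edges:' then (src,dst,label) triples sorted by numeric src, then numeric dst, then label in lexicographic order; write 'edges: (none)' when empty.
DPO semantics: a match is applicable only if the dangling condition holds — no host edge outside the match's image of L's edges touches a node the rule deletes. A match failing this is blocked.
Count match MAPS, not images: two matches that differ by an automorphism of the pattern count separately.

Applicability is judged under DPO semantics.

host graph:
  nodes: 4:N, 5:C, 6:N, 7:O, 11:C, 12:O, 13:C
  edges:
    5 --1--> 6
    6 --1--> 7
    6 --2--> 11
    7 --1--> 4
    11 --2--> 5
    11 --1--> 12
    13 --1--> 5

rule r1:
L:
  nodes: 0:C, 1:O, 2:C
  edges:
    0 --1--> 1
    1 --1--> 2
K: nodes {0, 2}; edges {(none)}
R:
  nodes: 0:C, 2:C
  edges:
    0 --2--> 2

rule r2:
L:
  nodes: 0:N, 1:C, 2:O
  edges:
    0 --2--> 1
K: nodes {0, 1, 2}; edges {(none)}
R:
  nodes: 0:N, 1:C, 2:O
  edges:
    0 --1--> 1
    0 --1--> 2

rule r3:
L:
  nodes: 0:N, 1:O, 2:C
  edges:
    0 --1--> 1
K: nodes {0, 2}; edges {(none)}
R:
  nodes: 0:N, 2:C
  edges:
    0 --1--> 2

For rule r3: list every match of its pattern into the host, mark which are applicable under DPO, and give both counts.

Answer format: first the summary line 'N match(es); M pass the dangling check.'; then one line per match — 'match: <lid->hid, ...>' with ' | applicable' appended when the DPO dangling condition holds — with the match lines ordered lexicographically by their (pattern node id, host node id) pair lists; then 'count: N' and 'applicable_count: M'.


3 match(es); 0 pass the dangling check.
match: 0->6, 1->7, 2->5
match: 0->6, 1->7, 2->11
match: 0->6, 1->7, 2->13
count: 3
applicable_count: 0


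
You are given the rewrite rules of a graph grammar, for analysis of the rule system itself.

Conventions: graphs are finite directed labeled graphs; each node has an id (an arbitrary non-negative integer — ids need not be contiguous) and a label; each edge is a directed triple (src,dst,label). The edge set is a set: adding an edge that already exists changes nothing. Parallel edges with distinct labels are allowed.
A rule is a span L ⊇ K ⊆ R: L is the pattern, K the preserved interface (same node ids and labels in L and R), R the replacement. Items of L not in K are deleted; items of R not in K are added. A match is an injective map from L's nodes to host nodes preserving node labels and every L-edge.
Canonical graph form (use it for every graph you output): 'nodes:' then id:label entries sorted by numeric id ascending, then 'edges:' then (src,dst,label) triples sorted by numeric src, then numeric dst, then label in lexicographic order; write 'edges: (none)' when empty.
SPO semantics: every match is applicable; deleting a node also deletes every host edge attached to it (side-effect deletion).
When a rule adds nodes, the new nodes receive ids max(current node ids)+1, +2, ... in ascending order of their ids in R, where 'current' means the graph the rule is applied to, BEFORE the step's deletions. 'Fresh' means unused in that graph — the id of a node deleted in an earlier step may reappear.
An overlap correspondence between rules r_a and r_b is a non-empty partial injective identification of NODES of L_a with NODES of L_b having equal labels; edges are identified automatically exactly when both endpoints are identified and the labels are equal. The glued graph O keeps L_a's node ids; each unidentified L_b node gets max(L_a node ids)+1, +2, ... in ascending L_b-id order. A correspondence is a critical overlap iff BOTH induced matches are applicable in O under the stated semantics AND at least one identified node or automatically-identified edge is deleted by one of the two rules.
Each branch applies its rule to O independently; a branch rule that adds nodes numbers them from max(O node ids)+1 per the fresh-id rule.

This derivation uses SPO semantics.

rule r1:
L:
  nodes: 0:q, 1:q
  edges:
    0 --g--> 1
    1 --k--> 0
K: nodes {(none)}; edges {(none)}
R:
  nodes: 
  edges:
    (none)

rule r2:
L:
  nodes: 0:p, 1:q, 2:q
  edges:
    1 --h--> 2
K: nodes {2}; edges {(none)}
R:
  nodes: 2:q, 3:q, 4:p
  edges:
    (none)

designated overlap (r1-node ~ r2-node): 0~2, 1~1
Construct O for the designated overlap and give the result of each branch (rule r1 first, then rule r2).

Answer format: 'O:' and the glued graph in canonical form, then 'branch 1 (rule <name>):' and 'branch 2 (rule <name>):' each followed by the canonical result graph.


O:
nodes: 0:q, 1:q, 2:p
edges: (0,1,g); (1,0,h); (1,0,k)
branch 1 (rule r1):
nodes: 2:p
edges: (none)
branch 2 (rule r2):
nodes: 0:q, 3:q, 4:p
edges: (none)


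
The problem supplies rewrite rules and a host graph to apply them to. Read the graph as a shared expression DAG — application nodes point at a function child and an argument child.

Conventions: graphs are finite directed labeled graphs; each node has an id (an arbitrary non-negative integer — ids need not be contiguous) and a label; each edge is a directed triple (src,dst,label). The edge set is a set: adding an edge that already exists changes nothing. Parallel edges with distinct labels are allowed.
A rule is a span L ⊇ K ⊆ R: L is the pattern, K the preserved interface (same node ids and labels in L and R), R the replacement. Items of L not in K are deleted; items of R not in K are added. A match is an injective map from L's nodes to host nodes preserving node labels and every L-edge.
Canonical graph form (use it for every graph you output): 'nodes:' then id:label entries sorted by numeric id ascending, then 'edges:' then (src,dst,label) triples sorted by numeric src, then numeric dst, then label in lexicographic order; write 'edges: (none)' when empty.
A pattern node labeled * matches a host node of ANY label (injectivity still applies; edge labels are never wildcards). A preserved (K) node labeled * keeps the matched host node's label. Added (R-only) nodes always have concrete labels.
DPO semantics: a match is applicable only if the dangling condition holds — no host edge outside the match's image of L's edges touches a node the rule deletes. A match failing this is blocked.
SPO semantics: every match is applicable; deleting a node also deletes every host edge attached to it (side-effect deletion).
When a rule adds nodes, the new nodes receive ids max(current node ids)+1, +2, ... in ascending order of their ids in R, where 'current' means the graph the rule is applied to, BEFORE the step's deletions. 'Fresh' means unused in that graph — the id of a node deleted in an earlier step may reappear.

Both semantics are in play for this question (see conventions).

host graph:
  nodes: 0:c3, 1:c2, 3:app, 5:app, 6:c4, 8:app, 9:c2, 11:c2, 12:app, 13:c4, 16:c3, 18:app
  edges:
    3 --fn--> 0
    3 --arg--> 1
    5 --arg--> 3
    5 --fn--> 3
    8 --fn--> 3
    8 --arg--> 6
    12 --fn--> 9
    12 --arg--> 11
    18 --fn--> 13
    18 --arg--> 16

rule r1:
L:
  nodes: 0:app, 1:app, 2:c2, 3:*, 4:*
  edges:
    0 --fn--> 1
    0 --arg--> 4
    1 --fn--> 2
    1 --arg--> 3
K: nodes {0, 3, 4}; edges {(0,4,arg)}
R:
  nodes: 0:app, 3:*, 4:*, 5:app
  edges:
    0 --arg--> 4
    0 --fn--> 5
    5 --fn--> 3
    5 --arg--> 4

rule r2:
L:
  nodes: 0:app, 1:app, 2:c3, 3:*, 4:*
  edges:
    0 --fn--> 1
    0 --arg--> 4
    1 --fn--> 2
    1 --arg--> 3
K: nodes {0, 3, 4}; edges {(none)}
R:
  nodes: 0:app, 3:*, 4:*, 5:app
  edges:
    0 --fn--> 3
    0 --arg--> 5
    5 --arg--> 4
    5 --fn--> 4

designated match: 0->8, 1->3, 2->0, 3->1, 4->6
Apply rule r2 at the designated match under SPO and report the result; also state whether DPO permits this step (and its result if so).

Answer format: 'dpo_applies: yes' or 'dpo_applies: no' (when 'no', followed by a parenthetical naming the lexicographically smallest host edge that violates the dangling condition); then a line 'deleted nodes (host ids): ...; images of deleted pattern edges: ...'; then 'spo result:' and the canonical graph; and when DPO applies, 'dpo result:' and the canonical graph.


dpo_applies: no
(the rule deletes node 3, which keeps host edge (5,3,arg) outside the match image — the dangling condition fails, DPO blocks; SPO proceeds and side-deletes such edges)
deleted nodes (host ids): 0, 3; images of deleted pattern edges: (3,0,fn); (3,1,arg); (8,3,fn); (8,6,arg)
spo result:
nodes: 1:c2, 5:app, 6:c4, 8:app, 9:c2, 11:c2, 12:app, 13:c4, 16:c3, 18:app, 19:app
edges: (8,1,fn); (8,19,arg); (12,9,fn); (12,11,arg); (18,13,fn); (18,16,arg); (19,6,arg); (19,6,fn)
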